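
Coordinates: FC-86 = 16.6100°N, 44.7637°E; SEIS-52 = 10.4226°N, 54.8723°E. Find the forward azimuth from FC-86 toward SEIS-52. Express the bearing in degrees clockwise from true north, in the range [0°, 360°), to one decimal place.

120.9°

Δλ = 10.1086°
y = sin Δλ · cos φ₂ = 0.172619
x = cos φ₁ sin φ₂ − sin φ₁ cos φ₂ cos Δλ = -0.103417
θ = atan2(y, x) = 120.9260° → 120.9260° (mod 360°)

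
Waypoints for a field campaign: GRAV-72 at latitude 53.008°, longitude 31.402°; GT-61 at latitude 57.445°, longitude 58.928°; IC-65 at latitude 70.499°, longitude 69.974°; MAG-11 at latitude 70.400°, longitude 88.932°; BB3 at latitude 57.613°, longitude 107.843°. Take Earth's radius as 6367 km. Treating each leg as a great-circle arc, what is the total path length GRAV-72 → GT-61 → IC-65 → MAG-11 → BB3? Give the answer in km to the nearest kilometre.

GRAV-72→GT-61: c = 0.282537 rad, d = 1798.91 km
GT-61→IC-65: c = 0.242129 rad, d = 1541.64 km
IC-65→MAG-11: c = 0.110289 rad, d = 702.21 km
MAG-11→BB3: c = 0.263436 rad, d = 1677.29 km
Total = 1798.91 + 1541.64 + 702.21 + 1677.29 = 5720.06 km

5720 km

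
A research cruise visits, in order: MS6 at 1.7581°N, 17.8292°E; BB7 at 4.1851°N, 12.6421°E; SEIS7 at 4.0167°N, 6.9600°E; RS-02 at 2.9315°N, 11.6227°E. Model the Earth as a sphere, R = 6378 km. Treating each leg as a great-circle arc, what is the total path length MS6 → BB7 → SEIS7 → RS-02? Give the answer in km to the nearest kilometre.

1800 km

MS6→BB7: c = 0.099835 rad, d = 636.75 km
BB7→SEIS7: c = 0.098961 rad, d = 631.17 km
SEIS7→RS-02: c = 0.083408 rad, d = 531.97 km
Total = 636.75 + 631.17 + 531.97 = 1799.89 km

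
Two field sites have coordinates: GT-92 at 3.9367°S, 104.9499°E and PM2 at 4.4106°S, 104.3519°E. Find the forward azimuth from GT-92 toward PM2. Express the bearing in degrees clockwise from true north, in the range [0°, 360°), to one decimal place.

Δλ = -0.5980°
y = sin Δλ · cos φ₂ = -0.010406
x = cos φ₁ sin φ₂ − sin φ₁ cos φ₂ cos Δλ = -0.008275
θ = atan2(y, x) = -128.4915° → 231.5085° (mod 360°)

231.5°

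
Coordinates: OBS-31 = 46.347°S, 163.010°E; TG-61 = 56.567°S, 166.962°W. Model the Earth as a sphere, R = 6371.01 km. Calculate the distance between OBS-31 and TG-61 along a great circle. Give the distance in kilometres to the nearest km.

Δφ = -10.2200°,  Δλ = 30.0280°
a = sin²(Δφ/2) + cos φ₁ cos φ₂ sin²(Δλ/2) = 0.033456
c = 2·arcsin(√a) = 0.367893 rad = 21.0787°
d = R·c = 6371.01 × 0.367893 = 2343.9 km

2344 km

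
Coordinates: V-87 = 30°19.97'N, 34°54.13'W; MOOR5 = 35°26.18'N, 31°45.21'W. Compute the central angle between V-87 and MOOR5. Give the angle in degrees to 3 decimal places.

5.747°

V-87: φ = +30.33283°, λ = -34.90217°
MOOR5: φ = +35.43633°, λ = -31.75350°
Δφ = 5.1035°,  Δλ = 3.1487°
a = sin²(Δφ/2) + cos φ₁ cos φ₂ sin²(Δλ/2) = 0.002513
c = 2·arcsin(√a) = 0.100301 rad = 5.7468°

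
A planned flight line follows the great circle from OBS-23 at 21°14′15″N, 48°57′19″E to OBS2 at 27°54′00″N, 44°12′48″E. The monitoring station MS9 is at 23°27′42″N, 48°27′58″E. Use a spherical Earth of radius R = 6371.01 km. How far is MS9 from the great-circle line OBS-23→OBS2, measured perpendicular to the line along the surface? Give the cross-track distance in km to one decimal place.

88.6 km

OBS-23: φ = +21.23750°, λ = +48.95528°
OBS2: φ = +27.90000°, λ = +44.21333°
MS9: φ = +23.46167°, λ = +48.46611°
δ₁₃ = central angle OBS-23→MS9 = 0.039614 rad  (haversine)
θ₁₃ = bearing OBS-23→MS9 = 348.594°,  θ₁₂ = bearing OBS-23→OBS2 = 328.043°
dₓₜ = R·arcsin(sin δ₁₃ · sin(θ₁₃ − θ₁₂)) = 6371.01·arcsin(0.03960·sin(20.551°)) = 88.576 km
|dₓₜ| = 88.576 km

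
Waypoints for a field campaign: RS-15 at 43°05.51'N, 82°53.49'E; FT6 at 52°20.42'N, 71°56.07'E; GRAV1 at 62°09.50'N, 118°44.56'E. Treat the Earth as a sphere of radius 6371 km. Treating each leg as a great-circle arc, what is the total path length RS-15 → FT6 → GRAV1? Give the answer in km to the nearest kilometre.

4253 km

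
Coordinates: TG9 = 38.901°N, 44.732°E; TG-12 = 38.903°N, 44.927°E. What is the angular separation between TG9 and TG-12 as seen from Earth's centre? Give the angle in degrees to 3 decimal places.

0.152°

Δφ = 0.0020°,  Δλ = 0.1950°
a = sin²(Δφ/2) + cos φ₁ cos φ₂ sin²(Δλ/2) = 0.000002
c = 2·arcsin(√a) = 0.002649 rad = 0.1518°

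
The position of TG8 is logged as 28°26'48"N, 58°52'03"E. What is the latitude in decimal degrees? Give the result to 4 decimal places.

28.4467°N

28° + 26′/60 + 48″/3600 = 28 + 0.43333 + 0.01333 = 28.4467°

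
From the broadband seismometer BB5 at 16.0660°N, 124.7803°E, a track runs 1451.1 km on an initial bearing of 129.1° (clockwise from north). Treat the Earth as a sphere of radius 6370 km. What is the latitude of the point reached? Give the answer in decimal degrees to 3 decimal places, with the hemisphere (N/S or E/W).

δ = d/R = 1451.1/6370 = 0.227802 rad
φ₂ = arcsin(sin φ₁ cos δ + cos φ₁ sin δ cos θ)
   = arcsin(0.27674·0.97417 + 0.96094·0.22584·-0.63068) = 7.62724°
λ₂ = λ₁ + atan2(sin θ sin δ cos φ₁, cos δ − sin φ₁ sin φ₂) = 134.96515°

7.627°N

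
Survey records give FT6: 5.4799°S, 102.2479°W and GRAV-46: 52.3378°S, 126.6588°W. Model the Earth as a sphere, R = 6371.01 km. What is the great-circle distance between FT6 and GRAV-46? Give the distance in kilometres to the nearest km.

Δφ = -46.8579°,  Δλ = -24.4109°
a = sin²(Δφ/2) + cos φ₁ cos φ₂ sin²(Δλ/2) = 0.185281
c = 2·arcsin(√a) = 0.889965 rad = 50.9913°
d = R·c = 6371.01 × 0.889965 = 5670.0 km

5670 km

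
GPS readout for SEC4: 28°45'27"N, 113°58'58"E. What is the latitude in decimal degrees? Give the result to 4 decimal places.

28.7575°N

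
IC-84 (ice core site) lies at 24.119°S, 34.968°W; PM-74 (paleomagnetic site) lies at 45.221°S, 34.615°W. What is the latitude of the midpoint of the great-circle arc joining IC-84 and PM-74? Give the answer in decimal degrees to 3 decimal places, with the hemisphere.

34.670°S

Bx = cos φ₂ cos Δλ = 0.704361,  By = cos φ₂ sin Δλ = 0.004340
φₘ = atan2(sin φ₁ + sin φ₂, √((cos φ₁ + Bx)² + By²)) = -34.67013°
λₘ = λ₁ + atan2(By, cos φ₁ + Bx) = -34.81424°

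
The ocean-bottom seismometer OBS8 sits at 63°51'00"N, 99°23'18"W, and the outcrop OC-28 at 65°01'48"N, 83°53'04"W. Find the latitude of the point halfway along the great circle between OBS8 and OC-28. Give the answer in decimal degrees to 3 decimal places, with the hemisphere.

64.644°N

OBS8: φ = +63.85000°, λ = -99.38833°
OC-28: φ = +65.03000°, λ = -83.88444°
Bx = cos φ₂ cos Δλ = 0.406783,  By = cos φ₂ sin Δλ = 0.112841
φₘ = atan2(sin φ₁ + sin φ₂, √((cos φ₁ + Bx)² + By²)) = 64.64406°
λₘ = λ₁ + atan2(By, cos φ₁ + Bx) = -91.80433°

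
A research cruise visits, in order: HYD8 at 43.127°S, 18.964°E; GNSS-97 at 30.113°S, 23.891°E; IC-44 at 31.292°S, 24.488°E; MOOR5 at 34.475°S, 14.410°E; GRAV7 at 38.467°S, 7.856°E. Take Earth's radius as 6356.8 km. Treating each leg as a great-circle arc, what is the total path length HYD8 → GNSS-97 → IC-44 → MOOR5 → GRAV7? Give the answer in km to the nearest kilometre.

HYD8→GNSS-97: c = 0.237274 rad, d = 1508.31 km
GNSS-97→IC-44: c = 0.022443 rad, d = 142.67 km
IC-44→MOOR5: c = 0.157720 rad, d = 1002.60 km
MOOR5→GRAV7: c = 0.115341 rad, d = 733.20 km
Total = 1508.31 + 142.67 + 1002.60 + 733.20 = 3386.77 km

3387 km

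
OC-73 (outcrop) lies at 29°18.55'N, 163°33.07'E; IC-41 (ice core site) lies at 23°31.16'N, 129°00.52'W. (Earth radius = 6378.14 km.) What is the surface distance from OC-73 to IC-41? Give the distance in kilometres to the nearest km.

OC-73: φ = +29.30917°, λ = +163.55117°
IC-41: φ = +23.51933°, λ = -129.00867°
Δφ = -5.7898°,  Δλ = 67.4402°
a = sin²(Δφ/2) + cos φ₁ cos φ₂ sin²(Δλ/2) = 0.248953
c = 2·arcsin(√a) = 1.044778 rad = 59.8614°
d = R·c = 6378.14 × 1.044778 = 6663.7 km

6664 km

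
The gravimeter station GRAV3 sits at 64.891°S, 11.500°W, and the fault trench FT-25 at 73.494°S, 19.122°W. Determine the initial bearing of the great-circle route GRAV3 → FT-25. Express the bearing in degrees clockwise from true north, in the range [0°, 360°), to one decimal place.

193.9°

Δλ = -7.6220°
y = sin Δλ · cos φ₂ = -0.037684
x = cos φ₁ sin φ₂ − sin φ₁ cos φ₂ cos Δλ = -0.151860
θ = atan2(y, x) = -166.0635° → 193.9365° (mod 360°)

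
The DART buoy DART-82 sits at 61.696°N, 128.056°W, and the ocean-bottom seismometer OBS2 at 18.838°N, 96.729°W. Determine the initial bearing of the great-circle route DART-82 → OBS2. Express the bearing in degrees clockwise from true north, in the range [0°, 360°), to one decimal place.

138.6°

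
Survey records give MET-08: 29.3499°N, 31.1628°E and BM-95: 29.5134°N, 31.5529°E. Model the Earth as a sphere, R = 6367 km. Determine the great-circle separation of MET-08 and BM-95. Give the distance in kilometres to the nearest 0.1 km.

41.9 km

Δφ = 0.1635°,  Δλ = 0.3901°
a = sin²(Δφ/2) + cos φ₁ cos φ₂ sin²(Δλ/2) = 0.000011
c = 2·arcsin(√a) = 0.006581 rad = 0.3770°
d = R·c = 6367 × 0.006581 = 41.9 km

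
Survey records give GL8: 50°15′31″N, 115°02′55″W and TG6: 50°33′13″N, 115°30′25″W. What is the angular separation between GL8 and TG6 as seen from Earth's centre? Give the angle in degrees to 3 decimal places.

0.415°

GL8: φ = +50.25861°, λ = -115.04861°
TG6: φ = +50.55361°, λ = -115.50694°
Δφ = 0.2950°,  Δλ = -0.4583°
a = sin²(Δφ/2) + cos φ₁ cos φ₂ sin²(Δλ/2) = 0.000013
c = 2·arcsin(√a) = 0.007246 rad = 0.4152°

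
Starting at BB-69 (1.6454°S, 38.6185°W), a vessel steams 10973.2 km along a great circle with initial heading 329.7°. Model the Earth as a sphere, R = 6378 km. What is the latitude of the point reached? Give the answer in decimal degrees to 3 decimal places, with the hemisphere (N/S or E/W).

59.056°N

δ = d/R = 10973.2/6378 = 1.720477 rad
φ₂ = arcsin(sin φ₁ cos δ + cos φ₁ sin δ cos θ)
   = arcsin(-0.02871·-0.14912 + 0.99959·0.98882·0.86340) = 59.05614°
λ₂ = λ₁ + atan2(sin θ sin δ cos φ₁, cos δ − sin φ₁ sin φ₂) = -142.63581°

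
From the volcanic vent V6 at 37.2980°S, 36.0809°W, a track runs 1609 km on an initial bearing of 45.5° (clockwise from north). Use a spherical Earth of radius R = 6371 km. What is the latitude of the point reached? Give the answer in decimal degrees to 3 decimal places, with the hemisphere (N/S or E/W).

δ = d/R = 1609/6371 = 0.252551 rad
φ₂ = arcsin(sin φ₁ cos δ + cos φ₁ sin δ cos θ)
   = arcsin(-0.60596·0.96828 + 0.79549·0.24987·0.70091) = -26.57802°
λ₂ = λ₁ + atan2(sin θ sin δ cos φ₁, cos δ − sin φ₁ sin φ₂) = -24.58592°

26.578°S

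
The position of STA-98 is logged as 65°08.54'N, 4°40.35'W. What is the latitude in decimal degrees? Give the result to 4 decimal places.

65.1423°N

65° + 8.54′/60 = 65 + 0.14233 = 65.1423°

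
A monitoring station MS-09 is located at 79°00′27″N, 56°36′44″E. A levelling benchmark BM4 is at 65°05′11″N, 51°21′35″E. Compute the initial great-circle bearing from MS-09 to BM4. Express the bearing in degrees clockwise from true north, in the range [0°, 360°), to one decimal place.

MS-09: φ = +79.00750°, λ = +56.61222°
BM4: φ = +65.08639°, λ = +51.35972°
Δλ = -5.2525°
y = sin Δλ · cos φ₂ = -0.038563
x = cos φ₁ sin φ₂ − sin φ₁ cos φ₂ cos Δλ = -0.238849
θ = atan2(y, x) = -170.8284° → 189.1716° (mod 360°)

189.2°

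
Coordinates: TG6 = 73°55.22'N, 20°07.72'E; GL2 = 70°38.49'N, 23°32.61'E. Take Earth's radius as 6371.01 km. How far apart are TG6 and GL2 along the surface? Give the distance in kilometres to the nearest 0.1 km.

382.3 km

TG6: φ = +73.92033°, λ = +20.12867°
GL2: φ = +70.64150°, λ = +23.54350°
Δφ = -3.2788°,  Δλ = 3.4148°
a = sin²(Δφ/2) + cos φ₁ cos φ₂ sin²(Δλ/2) = 0.000900
c = 2·arcsin(√a) = 0.060009 rad = 3.4383°
d = R·c = 6371.01 × 0.060009 = 382.3 km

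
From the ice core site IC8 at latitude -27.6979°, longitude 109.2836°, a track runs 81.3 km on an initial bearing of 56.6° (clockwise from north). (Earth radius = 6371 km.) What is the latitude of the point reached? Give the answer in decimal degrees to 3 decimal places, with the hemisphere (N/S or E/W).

δ = d/R = 81.3/6371 = 0.012761 rad
φ₂ = arcsin(sin φ₁ cos δ + cos φ₁ sin δ cos θ)
   = arcsin(-0.46481·0.99992 + 0.88541·0.01276·0.55048) = -27.29372°
λ₂ = λ₁ + atan2(sin θ sin δ cos φ₁, cos δ − sin φ₁ sin φ₂) = 109.97047°

27.294°S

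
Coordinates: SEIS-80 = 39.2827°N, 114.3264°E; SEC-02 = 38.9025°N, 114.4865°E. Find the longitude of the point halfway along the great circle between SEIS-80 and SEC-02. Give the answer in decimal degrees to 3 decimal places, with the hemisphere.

114.407°E

Bx = cos φ₂ cos Δλ = 0.778213,  By = cos φ₂ sin Δλ = 0.002175
φₘ = atan2(sin φ₁ + sin φ₂, √((cos φ₁ + Bx)² + By²)) = 39.09263°
λₘ = λ₁ + atan2(By, cos φ₁ + Bx) = 114.40667°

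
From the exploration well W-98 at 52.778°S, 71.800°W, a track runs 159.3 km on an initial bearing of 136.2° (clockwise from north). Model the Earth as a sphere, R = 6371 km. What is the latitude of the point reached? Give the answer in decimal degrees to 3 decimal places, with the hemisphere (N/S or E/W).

53.800°S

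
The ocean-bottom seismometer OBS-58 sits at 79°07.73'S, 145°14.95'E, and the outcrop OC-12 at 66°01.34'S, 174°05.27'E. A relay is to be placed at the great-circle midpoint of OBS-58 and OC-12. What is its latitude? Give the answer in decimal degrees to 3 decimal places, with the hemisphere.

73.022°S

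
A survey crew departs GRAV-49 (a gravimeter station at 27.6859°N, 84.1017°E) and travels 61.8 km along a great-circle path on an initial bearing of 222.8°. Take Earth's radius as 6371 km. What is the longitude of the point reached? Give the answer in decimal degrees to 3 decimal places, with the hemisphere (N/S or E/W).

δ = d/R = 61.8/6371 = 0.009700 rad
φ₂ = arcsin(sin φ₁ cos δ + cos φ₁ sin δ cos θ)
   = arcsin(0.46462·0.99995 + 0.88551·0.00970·-0.73373) = 27.27746°
λ₂ = λ₁ + atan2(sin θ sin δ cos φ₁, cos δ − sin φ₁ sin φ₂) = 83.67684°

83.677°E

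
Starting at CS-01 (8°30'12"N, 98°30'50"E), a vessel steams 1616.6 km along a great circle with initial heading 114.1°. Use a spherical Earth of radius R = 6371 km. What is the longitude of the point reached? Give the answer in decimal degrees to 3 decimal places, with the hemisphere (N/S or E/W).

CS-01: φ = +8.50333°, λ = +98.51389°
δ = d/R = 1616.6/6371 = 0.253744 rad
φ₂ = arcsin(sin φ₁ cos δ + cos φ₁ sin δ cos θ)
   = arcsin(0.14787·0.96798 + 0.98901·0.25103·-0.40833) = 2.39314°
λ₂ = λ₁ + atan2(sin θ sin δ cos φ₁, cos δ − sin φ₁ sin φ₂) = 111.77259°

111.773°E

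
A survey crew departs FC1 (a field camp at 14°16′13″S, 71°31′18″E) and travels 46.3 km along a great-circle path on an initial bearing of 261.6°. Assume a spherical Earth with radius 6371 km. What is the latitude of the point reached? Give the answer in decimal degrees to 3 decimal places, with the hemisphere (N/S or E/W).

14.331°S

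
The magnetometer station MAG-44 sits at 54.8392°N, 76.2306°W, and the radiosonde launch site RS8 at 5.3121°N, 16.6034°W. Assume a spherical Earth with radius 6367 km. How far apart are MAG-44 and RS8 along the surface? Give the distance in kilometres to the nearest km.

7618 km

Δφ = -49.5271°,  Δλ = 59.6272°
a = sin²(Δφ/2) + cos φ₁ cos φ₂ sin²(Δλ/2) = 0.317193
c = 2·arcsin(√a) = 1.196505 rad = 68.5547°
d = R·c = 6367 × 1.196505 = 7618.1 km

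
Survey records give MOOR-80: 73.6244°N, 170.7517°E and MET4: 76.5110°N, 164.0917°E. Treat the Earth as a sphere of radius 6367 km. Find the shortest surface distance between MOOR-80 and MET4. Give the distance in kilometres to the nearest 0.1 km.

Δφ = 2.8866°,  Δλ = -6.6600°
a = sin²(Δφ/2) + cos φ₁ cos φ₂ sin²(Δλ/2) = 0.000856
c = 2·arcsin(√a) = 0.058534 rad = 3.3537°
d = R·c = 6367 × 0.058534 = 372.7 km

372.7 km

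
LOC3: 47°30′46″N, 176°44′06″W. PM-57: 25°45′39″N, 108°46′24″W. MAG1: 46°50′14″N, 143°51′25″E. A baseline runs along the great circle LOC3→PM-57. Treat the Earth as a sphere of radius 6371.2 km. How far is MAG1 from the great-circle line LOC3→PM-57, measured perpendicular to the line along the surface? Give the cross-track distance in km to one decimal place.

LOC3: φ = +47.51278°, λ = -176.73500°
PM-57: φ = +25.76083°, λ = -108.77333°
MAG1: φ = +46.83722°, λ = +143.85694°
δ₁₃ = central angle LOC3→MAG1 = 0.462628 rad  (haversine)
θ₁₃ = bearing LOC3→MAG1 = 283.330°,  θ₁₂ = bearing LOC3→PM-57 = 86.959°
dₓₜ = R·arcsin(sin δ₁₃ · sin(θ₁₃ − θ₁₂)) = 6371.2·arcsin(0.44630·sin(196.371°)) = -803.581 km
|dₓₜ| = 803.581 km

803.6 km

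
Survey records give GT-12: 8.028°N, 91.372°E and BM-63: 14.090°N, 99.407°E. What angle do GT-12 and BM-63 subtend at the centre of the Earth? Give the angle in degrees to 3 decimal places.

Δφ = 6.0620°,  Δλ = 8.0350°
a = sin²(Δφ/2) + cos φ₁ cos φ₂ sin²(Δλ/2) = 0.007510
c = 2·arcsin(√a) = 0.173540 rad = 9.9431°

9.943°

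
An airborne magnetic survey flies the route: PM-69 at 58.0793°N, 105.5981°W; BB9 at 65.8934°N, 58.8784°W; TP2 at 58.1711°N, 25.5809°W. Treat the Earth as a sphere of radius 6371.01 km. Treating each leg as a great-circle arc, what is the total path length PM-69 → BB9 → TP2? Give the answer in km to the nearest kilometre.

4426 km

PM-69→BB9: c = 0.395484 rad, d = 2519.63 km
BB9→TP2: c = 0.299214 rad, d = 1906.29 km
Total = 2519.63 + 1906.29 = 4425.92 km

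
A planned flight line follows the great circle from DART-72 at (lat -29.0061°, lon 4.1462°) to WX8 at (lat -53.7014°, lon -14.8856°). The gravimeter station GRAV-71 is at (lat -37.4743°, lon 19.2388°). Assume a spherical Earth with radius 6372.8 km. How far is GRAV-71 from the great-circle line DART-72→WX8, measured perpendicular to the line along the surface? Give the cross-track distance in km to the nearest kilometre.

1637 km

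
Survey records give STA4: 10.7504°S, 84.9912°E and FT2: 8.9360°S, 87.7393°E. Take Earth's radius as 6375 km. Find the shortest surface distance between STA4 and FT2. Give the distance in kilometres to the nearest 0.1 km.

Δφ = 1.8144°,  Δλ = 2.7481°
a = sin²(Δφ/2) + cos φ₁ cos φ₂ sin²(Δλ/2) = 0.000809
c = 2·arcsin(√a) = 0.056885 rad = 3.2592°
d = R·c = 6375 × 0.056885 = 362.6 km

362.6 km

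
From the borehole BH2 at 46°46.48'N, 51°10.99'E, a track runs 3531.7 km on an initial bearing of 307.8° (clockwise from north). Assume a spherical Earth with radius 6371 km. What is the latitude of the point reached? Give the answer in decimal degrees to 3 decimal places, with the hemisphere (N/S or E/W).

BH2: φ = +46.77467°, λ = +51.18317°
δ = d/R = 3531.7/6371 = 0.554340 rad
φ₂ = arcsin(sin φ₁ cos δ + cos φ₁ sin δ cos θ)
   = arcsin(0.72867·0.85025 + 0.68487·0.52638·0.61291) = 57.19313°
λ₂ = λ₁ + atan2(sin θ sin δ cos φ₁, cos δ − sin φ₁ sin φ₂) = 1.03920°

57.193°N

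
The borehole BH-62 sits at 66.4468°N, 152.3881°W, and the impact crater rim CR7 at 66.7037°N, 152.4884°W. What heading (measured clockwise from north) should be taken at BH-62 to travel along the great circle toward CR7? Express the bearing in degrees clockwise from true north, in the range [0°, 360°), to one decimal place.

351.2°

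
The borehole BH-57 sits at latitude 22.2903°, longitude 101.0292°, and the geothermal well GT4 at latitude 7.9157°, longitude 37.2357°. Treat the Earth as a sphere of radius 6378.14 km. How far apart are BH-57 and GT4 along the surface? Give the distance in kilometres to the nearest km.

6992 km

Δφ = -14.3746°,  Δλ = -63.7935°
a = sin²(Δφ/2) + cos φ₁ cos φ₂ sin²(Δλ/2) = 0.271525
c = 2·arcsin(√a) = 1.096233 rad = 62.8095°
d = R·c = 6378.14 × 1.096233 = 6991.9 km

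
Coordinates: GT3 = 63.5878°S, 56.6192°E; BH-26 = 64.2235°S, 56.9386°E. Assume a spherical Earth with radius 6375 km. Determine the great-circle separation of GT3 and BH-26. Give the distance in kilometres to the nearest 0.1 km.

Δφ = -0.6357°,  Δλ = 0.3194°
a = sin²(Δφ/2) + cos φ₁ cos φ₂ sin²(Δλ/2) = 0.000032
c = 2·arcsin(√a) = 0.011363 rad = 0.6510°
d = R·c = 6375 × 0.011363 = 72.4 km

72.4 km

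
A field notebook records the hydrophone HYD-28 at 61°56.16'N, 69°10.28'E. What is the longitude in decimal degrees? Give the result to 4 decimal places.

69° + 10.28′/60 = 69 + 0.17133 = 69.1713°

69.1713°E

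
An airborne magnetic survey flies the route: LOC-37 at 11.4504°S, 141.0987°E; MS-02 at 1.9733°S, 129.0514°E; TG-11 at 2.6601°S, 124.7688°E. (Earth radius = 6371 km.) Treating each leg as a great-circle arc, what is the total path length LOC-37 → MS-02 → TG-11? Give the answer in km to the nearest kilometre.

LOC-37→MS-02: c = 0.266197 rad, d = 1695.94 km
MS-02→TG-11: c = 0.075640 rad, d = 481.90 km
Total = 1695.94 + 481.90 = 2177.84 km

2178 km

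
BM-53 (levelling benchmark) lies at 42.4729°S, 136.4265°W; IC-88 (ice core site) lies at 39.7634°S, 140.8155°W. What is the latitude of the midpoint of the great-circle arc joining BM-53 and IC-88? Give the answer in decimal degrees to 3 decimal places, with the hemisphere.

41.139°S

Bx = cos φ₂ cos Δλ = 0.766438,  By = cos φ₂ sin Δλ = -0.058826
φₘ = atan2(sin φ₁ + sin φ₂, √((cos φ₁ + Bx)² + By²)) = -41.13897°
λₘ = λ₁ + atan2(By, cos φ₁ + Bx) = -138.66632°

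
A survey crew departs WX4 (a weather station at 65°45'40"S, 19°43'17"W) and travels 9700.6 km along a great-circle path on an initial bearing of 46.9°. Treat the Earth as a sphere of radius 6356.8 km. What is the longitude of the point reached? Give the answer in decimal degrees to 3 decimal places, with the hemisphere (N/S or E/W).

28.980°E

WX4: φ = -65.76111°, λ = -19.72139°
δ = d/R = 9700.6/6356.8 = 1.526019 rad
φ₂ = arcsin(sin φ₁ cos δ + cos φ₁ sin δ cos θ)
   = arcsin(-0.91184·0.04476 + 0.41054·0.99900·0.68327) = 13.85205°
λ₂ = λ₁ + atan2(sin θ sin δ cos φ₁, cos δ − sin φ₁ sin φ₂) = 28.97997°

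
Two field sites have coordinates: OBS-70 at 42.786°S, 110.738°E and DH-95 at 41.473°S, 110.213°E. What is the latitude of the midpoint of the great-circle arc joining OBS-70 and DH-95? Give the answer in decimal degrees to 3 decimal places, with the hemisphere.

42.130°S

Bx = cos φ₂ cos Δλ = 0.749236,  By = cos φ₂ sin Δλ = -0.006865
φₘ = atan2(sin φ₁ + sin φ₂, √((cos φ₁ + Bx)² + By²)) = -42.12980°
λₘ = λ₁ + atan2(By, cos φ₁ + Bx) = 110.47278°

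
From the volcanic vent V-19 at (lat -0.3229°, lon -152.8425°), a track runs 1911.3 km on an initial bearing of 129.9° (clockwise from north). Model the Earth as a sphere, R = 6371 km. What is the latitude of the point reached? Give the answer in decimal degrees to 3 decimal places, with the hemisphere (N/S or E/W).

δ = d/R = 1911.3/6371 = 0.300000 rad
φ₂ = arcsin(sin φ₁ cos δ + cos φ₁ sin δ cos θ)
   = arcsin(-0.00564·0.95534 + 0.99998·0.29552·-0.64145) = -11.24135°
λ₂ = λ₁ + atan2(sin θ sin δ cos φ₁, cos δ − sin φ₁ sin φ₂) = -139.47786°

11.241°S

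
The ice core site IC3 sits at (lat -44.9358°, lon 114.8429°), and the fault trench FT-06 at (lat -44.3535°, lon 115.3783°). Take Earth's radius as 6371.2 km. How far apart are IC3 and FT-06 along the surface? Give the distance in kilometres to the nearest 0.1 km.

77.4 km

Δφ = 0.5823°,  Δλ = 0.5354°
a = sin²(Δφ/2) + cos φ₁ cos φ₂ sin²(Δλ/2) = 0.000037
c = 2·arcsin(√a) = 0.012144 rad = 0.6958°
d = R·c = 6371.2 × 0.012144 = 77.4 km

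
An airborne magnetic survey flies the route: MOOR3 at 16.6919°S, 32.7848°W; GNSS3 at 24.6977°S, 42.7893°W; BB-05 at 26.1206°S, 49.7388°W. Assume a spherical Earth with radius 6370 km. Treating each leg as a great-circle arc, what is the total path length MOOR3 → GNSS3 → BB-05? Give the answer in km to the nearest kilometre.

2084 km

MOOR3→GNSS3: c = 0.214790 rad, d = 1368.21 km
GNSS3→BB-05: c = 0.112321 rad, d = 715.49 km
Total = 1368.21 + 715.49 = 2083.70 km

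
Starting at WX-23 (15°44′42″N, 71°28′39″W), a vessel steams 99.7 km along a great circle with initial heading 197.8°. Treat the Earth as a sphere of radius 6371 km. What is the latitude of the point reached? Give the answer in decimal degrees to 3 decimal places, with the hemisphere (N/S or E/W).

WX-23: φ = +15.74500°, λ = -71.47750°
δ = d/R = 99.7/6371 = 0.015649 rad
φ₂ = arcsin(sin φ₁ cos δ + cos φ₁ sin δ cos θ)
   = arcsin(0.27136·0.99988 + 0.96248·0.01565·-0.95213) = 14.89112°
λ₂ = λ₁ + atan2(sin θ sin δ cos φ₁, cos δ − sin φ₁ sin φ₂) = -71.76111°

14.891°N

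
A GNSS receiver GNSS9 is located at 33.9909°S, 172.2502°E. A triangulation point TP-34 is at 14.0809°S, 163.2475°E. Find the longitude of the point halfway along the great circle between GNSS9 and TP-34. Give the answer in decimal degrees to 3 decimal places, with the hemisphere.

167.396°E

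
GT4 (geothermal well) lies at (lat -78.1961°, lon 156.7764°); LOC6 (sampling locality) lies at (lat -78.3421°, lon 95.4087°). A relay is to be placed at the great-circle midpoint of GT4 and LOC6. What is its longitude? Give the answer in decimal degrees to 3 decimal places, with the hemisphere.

Bx = cos φ₂ cos Δλ = 0.096828,  By = cos φ₂ sin Δλ = -0.177357
φₘ = atan2(sin φ₁ + sin φ₂, √((cos φ₁ + Bx)² + By²)) = -79.87477°
λₘ = λ₁ + atan2(By, cos φ₁ + Bx) = 126.30115°

126.301°E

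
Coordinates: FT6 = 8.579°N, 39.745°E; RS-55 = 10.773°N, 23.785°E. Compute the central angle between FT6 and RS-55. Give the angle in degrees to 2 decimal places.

15.88°

Δφ = 2.1940°,  Δλ = -15.9600°
a = sin²(Δφ/2) + cos φ₁ cos φ₂ sin²(Δλ/2) = 0.019088
c = 2·arcsin(√a) = 0.277206 rad = 15.8827°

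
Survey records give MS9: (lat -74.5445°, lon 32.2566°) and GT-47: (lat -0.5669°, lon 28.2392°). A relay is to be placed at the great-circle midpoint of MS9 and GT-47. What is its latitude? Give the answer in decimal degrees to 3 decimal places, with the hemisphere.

Bx = cos φ₂ cos Δλ = 0.997494,  By = cos φ₂ sin Δλ = -0.070056
φₘ = atan2(sin φ₁ + sin φ₂, √((cos φ₁ + Bx)² + By²)) = -37.56701°
λₘ = λ₁ + atan2(By, cos φ₁ + Bx) = 29.08424°

37.567°S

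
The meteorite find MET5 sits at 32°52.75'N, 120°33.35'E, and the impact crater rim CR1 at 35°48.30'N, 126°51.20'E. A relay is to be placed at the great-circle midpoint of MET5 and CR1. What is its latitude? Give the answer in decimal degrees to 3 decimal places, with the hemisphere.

34.382°N

MET5: φ = +32.87917°, λ = +120.55583°
CR1: φ = +35.80500°, λ = +126.85333°
Bx = cos φ₂ cos Δλ = 0.806119,  By = cos φ₂ sin Δλ = 0.088961
φₘ = atan2(sin φ₁ + sin φ₂, √((cos φ₁ + Bx)² + By²)) = 34.38240°
λₘ = λ₁ + atan2(By, cos φ₁ + Bx) = 123.64959°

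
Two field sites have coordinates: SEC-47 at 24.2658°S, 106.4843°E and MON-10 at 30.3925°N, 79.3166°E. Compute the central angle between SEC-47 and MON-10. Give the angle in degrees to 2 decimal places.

Δφ = 54.6583°,  Δλ = -27.1677°
a = sin²(Δφ/2) + cos φ₁ cos φ₂ sin²(Δλ/2) = 0.254153
c = 2·arcsin(√a) = 1.056762 rad = 60.5480°

60.55°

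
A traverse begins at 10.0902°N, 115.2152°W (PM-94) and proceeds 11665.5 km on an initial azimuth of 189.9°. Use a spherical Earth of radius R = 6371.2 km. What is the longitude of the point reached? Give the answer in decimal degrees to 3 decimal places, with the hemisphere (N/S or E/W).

δ = d/R = 11665.5/6371.2 = 1.830974 rad
φ₂ = arcsin(sin φ₁ cos δ + cos φ₁ sin δ cos θ)
   = arcsin(0.17520·-0.25725 + 0.98453·0.96634·-0.98511) = -79.20427°
λ₂ = λ₁ + atan2(sin θ sin δ cos φ₁, cos δ − sin φ₁ sin φ₂) = 127.28376°

127.284°E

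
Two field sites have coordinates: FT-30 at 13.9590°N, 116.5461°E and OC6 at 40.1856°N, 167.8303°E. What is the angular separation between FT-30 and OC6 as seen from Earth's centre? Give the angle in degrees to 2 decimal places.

51.73°

Δφ = 26.2266°,  Δλ = 51.2842°
a = sin²(Δφ/2) + cos φ₁ cos φ₂ sin²(Δλ/2) = 0.190316
c = 2·arcsin(√a) = 0.902858 rad = 51.7300°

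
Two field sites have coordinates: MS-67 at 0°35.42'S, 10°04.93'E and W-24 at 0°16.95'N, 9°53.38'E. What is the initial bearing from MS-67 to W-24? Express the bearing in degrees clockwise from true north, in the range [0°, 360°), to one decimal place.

347.6°

MS-67: φ = -0.59033°, λ = +10.08217°
W-24: φ = +0.28250°, λ = +9.88967°
Δλ = -0.1925°
y = sin Δλ · cos φ₂ = -0.003360
x = cos φ₁ sin φ₂ − sin φ₁ cos φ₂ cos Δλ = 0.015233
θ = atan2(y, x) = -12.4376° → 347.5624° (mod 360°)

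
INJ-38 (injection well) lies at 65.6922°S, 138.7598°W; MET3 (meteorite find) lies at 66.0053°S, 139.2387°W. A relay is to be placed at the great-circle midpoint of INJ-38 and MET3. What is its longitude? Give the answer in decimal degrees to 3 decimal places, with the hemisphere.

138.998°W

Bx = cos φ₂ cos Δλ = 0.406638,  By = cos φ₂ sin Δλ = -0.003399
φₘ = atan2(sin φ₁ + sin φ₂, √((cos φ₁ + Bx)² + By²)) = -65.84894°
λₘ = λ₁ + atan2(By, cos φ₁ + Bx) = -138.99779°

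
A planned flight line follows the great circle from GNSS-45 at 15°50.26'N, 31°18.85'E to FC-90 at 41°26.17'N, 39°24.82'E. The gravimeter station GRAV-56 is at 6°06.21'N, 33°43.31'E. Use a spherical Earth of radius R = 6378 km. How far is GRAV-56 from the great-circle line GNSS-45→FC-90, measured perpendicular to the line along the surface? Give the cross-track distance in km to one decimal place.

514.0 km

GNSS-45: φ = +15.83767°, λ = +31.31417°
FC-90: φ = +41.43617°, λ = +39.41367°
GRAV-56: φ = +6.10350°, λ = +33.72183°
δ₁₃ = central angle GNSS-45→GRAV-56 = 0.174817 rad  (haversine)
θ₁₃ = bearing GNSS-45→GRAV-56 = 166.104°,  θ₁₂ = bearing GNSS-45→FC-90 = 13.675°
dₓₜ = R·arcsin(sin δ₁₃ · sin(θ₁₃ − θ₁₂)) = 6378·arcsin(0.17393·sin(152.428°)) = 514.011 km
|dₓₜ| = 514.011 km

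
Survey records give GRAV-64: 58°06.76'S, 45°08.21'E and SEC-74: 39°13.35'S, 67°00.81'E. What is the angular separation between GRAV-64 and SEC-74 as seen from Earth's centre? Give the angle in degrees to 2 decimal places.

GRAV-64: φ = -58.11267°, λ = +45.13683°
SEC-74: φ = -39.22250°, λ = +67.01350°
Δφ = 18.8902°,  Δλ = 21.8767°
a = sin²(Δφ/2) + cos φ₁ cos φ₂ sin²(Δλ/2) = 0.041664
c = 2·arcsin(√a) = 0.411126 rad = 23.5558°

23.56°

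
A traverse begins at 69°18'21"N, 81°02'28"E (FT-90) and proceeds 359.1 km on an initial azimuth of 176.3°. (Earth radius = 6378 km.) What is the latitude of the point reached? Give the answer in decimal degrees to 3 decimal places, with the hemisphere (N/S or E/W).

FT-90: φ = +69.30583°, λ = +81.04111°
δ = d/R = 359.1/6378 = 0.056303 rad
φ₂ = arcsin(sin φ₁ cos δ + cos φ₁ sin δ cos θ)
   = arcsin(0.93548·0.99842 + 0.35338·0.05627·-0.99792) = 66.08577°
λ₂ = λ₁ + atan2(sin θ sin δ cos φ₁, cos δ − sin φ₁ sin φ₂) = 81.55439°

66.086°N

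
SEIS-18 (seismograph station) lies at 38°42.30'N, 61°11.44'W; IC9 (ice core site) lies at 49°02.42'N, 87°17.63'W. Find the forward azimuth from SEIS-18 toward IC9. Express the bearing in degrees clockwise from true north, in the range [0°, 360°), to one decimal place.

307.5°

SEIS-18: φ = +38.70500°, λ = -61.19067°
IC9: φ = +49.04033°, λ = -87.29383°
Δλ = -26.1032°
y = sin Δλ · cos φ₂ = -0.288425
x = cos φ₁ sin φ₂ − sin φ₁ cos φ₂ cos Δλ = 0.221218
θ = atan2(y, x) = -52.5122° → 307.4878° (mod 360°)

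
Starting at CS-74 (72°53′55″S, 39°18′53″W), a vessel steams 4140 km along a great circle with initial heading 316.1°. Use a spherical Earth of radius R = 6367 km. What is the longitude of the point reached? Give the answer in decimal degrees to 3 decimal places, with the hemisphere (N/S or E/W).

72.130°W

CS-74: φ = -72.89861°, λ = -39.31472°
δ = d/R = 4140/6367 = 0.650228 rad
φ₂ = arcsin(sin φ₁ cos δ + cos φ₁ sin δ cos θ)
   = arcsin(-0.95579·0.79595 + 0.29406·0.60537·0.72055) = -39.23362°
λ₂ = λ₁ + atan2(sin θ sin δ cos φ₁, cos δ − sin φ₁ sin φ₂) = -72.12970°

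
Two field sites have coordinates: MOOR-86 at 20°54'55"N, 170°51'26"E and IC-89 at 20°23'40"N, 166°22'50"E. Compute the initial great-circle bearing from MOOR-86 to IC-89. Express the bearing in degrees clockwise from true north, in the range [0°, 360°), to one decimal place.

MOOR-86: φ = +20.91528°, λ = +170.85722°
IC-89: φ = +20.39444°, λ = +166.38056°
Δλ = -4.4767°
y = sin Δλ · cos φ₂ = -0.073160
x = cos φ₁ sin φ₂ − sin φ₁ cos φ₂ cos Δλ = -0.008069
θ = atan2(y, x) = -96.2941° → 263.7059° (mod 360°)

263.7°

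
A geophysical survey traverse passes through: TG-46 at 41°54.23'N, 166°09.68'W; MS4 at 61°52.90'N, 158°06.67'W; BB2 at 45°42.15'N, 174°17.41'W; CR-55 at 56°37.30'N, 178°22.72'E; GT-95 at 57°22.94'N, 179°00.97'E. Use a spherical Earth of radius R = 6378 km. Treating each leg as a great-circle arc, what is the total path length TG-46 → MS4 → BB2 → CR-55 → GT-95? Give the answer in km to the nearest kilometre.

5776 km

TG-46: φ = +41.90383°, λ = -166.16133°
MS4: φ = +61.88167°, λ = -158.11117°
BB2: φ = +45.70250°, λ = -174.29017°
CR-55: φ = +56.62167°, λ = +178.37867°
GT-95: φ = +57.38233°, λ = +179.01617°
TG-46→MS4: c = 0.358659 rad, d = 2287.53 km
MS4→BB2: c = 0.325911 rad, d = 2078.66 km
BB2→CR-55: c = 0.206501 rad, d = 1317.06 km
CR-55→GT-95: c = 0.014593 rad, d = 93.08 km
Total = 2287.53 + 2078.66 + 1317.06 + 93.08 = 5776.32 km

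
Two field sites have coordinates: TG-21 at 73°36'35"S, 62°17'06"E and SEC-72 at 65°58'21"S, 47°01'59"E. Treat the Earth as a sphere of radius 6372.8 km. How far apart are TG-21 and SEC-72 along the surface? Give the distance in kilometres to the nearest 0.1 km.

1025.4 km

TG-21: φ = -73.60972°, λ = +62.28500°
SEC-72: φ = -65.97250°, λ = +47.03306°
Δφ = 7.6372°,  Δλ = -15.2519°
a = sin²(Δφ/2) + cos φ₁ cos φ₂ sin²(Δλ/2) = 0.006459
c = 2·arcsin(√a) = 0.160906 rad = 9.2192°
d = R·c = 6372.8 × 0.160906 = 1025.4 km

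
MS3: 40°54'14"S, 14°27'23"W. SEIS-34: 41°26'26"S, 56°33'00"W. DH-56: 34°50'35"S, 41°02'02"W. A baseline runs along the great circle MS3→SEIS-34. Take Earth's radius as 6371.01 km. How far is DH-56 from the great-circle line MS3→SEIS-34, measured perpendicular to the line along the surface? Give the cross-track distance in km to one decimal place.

914.3 km

MS3: φ = -40.90389°, λ = -14.45639°
SEIS-34: φ = -41.44056°, λ = -56.55000°
DH-56: φ = -34.84306°, λ = -41.03389°
δ₁₃ = central angle MS3→DH-56 = 0.379466 rad  (haversine)
θ₁₃ = bearing MS3→DH-56 = 277.570°,  θ₁₂ = bearing MS3→SEIS-34 = 254.858°
dₓₜ = R·arcsin(sin δ₁₃ · sin(θ₁₃ − θ₁₂)) = 6371.01·arcsin(0.37042·sin(22.712°)) = 914.306 km
|dₓₜ| = 914.306 km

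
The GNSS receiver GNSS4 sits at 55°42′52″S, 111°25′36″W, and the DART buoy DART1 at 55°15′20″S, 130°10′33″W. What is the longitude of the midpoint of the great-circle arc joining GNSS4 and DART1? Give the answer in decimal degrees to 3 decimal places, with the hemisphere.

GNSS4: φ = -55.71444°, λ = -111.42667°
DART1: φ = -55.25556°, λ = -130.17583°
Bx = cos φ₂ cos Δλ = 0.539674,  By = cos φ₂ sin Δλ = -0.183186
φₘ = atan2(sin φ₁ + sin φ₂, √((cos φ₁ + Bx)² + By²)) = -55.84379°
λₘ = λ₁ + atan2(By, cos φ₁ + Bx) = -120.85633°

120.856°W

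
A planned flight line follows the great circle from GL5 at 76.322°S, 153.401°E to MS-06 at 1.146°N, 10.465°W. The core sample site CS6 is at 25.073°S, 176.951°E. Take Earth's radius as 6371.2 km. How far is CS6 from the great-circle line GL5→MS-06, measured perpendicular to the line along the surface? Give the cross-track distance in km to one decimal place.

δ₁₃ = central angle GL5→CS6 = 0.917134 rad  (haversine)
θ₁₃ = bearing GL5→CS6 = 27.121°,  θ₁₂ = bearing GL5→MS-06 = 196.659°
dₓₜ = R·arcsin(sin δ₁₃ · sin(θ₁₃ − θ₁₂)) = 6371.2·arcsin(0.79386·sin(-169.538°)) = -921.620 km
|dₓₜ| = 921.620 km

921.6 km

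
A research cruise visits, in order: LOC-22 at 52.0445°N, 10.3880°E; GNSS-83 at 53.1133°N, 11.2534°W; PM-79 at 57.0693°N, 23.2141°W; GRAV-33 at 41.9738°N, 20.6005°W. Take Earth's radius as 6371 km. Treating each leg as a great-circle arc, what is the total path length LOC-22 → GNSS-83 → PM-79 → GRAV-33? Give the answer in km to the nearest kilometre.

LOC-22→GNSS-83: c = 0.229400 rad, d = 1461.51 km
GNSS-83→PM-79: c = 0.137707 rad, d = 877.33 km
PM-79→GRAV-33: c = 0.265076 rad, d = 1688.80 km
Total = 1461.51 + 877.33 + 1688.80 = 4027.64 km

4028 km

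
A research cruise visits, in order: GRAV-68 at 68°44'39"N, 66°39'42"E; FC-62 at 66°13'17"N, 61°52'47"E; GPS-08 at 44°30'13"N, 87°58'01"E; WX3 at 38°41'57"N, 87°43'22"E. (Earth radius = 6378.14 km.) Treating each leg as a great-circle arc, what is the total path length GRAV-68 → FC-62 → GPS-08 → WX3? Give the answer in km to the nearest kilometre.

3874 km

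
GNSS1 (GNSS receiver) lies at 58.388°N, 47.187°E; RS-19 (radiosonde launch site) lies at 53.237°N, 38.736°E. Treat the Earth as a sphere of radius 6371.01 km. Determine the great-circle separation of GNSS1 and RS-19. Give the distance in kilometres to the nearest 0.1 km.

777.9 km

Δφ = -5.1510°,  Δλ = -8.4510°
a = sin²(Δφ/2) + cos φ₁ cos φ₂ sin²(Δλ/2) = 0.003722
c = 2·arcsin(√a) = 0.122099 rad = 6.9957°
d = R·c = 6371.01 × 0.122099 = 777.9 km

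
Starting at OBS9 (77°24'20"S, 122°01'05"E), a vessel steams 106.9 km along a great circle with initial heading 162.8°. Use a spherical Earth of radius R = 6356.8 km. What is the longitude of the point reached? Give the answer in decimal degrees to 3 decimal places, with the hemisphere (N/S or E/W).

OBS9: φ = -77.40556°, λ = +122.01806°
δ = d/R = 106.9/6356.8 = 0.016817 rad
φ₂ = arcsin(sin φ₁ cos δ + cos φ₁ sin δ cos θ)
   = arcsin(-0.97594·0.99986 + 0.21805·0.01682·-0.95528) = -78.32257°
λ₂ = λ₁ + atan2(sin θ sin δ cos φ₁, cos δ − sin φ₁ sin φ₂) = 123.42583°

123.426°E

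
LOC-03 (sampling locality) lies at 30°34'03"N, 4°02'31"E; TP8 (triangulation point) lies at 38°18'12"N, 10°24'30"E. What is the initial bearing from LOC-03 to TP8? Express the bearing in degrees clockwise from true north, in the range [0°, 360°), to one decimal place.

32.4°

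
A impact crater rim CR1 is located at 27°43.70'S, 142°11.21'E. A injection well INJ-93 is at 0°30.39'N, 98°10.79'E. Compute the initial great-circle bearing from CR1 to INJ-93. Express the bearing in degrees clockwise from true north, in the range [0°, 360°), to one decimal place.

296.2°

CR1: φ = -27.72833°, λ = +142.18683°
INJ-93: φ = +0.50650°, λ = +98.17983°
Δλ = -44.0070°
y = sin Δλ · cos φ₂ = -0.694719
x = cos φ₁ sin φ₂ − sin φ₁ cos φ₂ cos Δλ = 0.342467
θ = atan2(y, x) = -63.7587° → 296.2413° (mod 360°)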